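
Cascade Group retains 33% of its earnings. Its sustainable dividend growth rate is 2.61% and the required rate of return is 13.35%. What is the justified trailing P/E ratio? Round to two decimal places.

Payout ratio b = 1 − 0.33 = 0.67.
Justified trailing P/E = b(1+g)/(r−g) = 0.67×(1+0.0261)/(0.1335−0.0261) = 6.4012

6.40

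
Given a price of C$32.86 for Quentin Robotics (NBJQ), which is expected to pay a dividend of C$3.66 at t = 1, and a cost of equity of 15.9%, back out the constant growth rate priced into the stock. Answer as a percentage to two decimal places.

From P₀ = D₁/(r − g), the implied growth is g = r − D₁/P₀.
g = 0.159 − 3.66/32.86 = 0.159 − 0.11138 = 0.04762

4.76%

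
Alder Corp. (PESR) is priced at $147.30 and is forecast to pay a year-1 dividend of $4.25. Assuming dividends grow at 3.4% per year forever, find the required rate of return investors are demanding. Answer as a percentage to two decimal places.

Rearranging the constant-growth DDM: r = D₁/P₀ + g.
r = 4.2500 / 147.30 + 0.034 = 0.02885 + 0.034 = 0.06285

6.29%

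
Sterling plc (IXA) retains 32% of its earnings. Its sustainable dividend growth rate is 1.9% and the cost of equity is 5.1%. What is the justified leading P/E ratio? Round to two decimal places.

Payout ratio b = 1 − 0.32 = 0.68.
Justified leading P/E = b/(r−g) = 0.68/(0.051−0.019) = 21.2500

21.25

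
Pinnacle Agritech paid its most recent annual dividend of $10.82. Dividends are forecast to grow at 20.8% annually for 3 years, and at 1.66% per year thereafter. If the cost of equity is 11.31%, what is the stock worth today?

$184.01

Two-stage DDM. Project D₁…D_3 at 0.208, terminal growth 0.0166, discount at r = 0.1131.
D_1 = 13.0706
D_2 = 15.7892
D_3 = 19.0734
Terminal value at t=3: TV = D_4/(r−g) = 19.3900/(0.1131−0.0166) = 200.9328
P₀ = 13.0706/(1+0.1131)^1 + 15.7892/(1+0.1131)^2 + 19.0734/(1+0.1131)^3 + 200.9328/(1+0.1131)^3 = 184.0124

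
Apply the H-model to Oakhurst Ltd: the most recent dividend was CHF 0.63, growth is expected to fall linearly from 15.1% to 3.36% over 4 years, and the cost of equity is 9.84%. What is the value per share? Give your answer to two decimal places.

CHF 12.33

H-model: P₀ = D₀[(1+g_L) + H(g_S−g_L)]/(r−g_L), with H = 4/2 = 2.
P₀ = 0.63 × [(1+0.0336) + 2×(0.151−0.0336)] / (0.0984−0.0336)
   = 0.63 × 1.2684 / 0.0648 = 12.3317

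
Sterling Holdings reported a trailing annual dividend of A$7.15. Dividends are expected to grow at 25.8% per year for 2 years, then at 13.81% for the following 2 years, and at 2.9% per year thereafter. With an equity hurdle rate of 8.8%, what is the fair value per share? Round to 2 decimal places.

A$220.71

Three-stage DDM. Project D₁…D_4; terminal Gordon value at t=4 with g = 0.029; discount at r = 0.088.
D_1 = 8.9947
D_2 = 11.3153
D_3 = 12.8780
D_4 = 14.6564
TV_4 = 15.0815/(0.088−0.029) = 255.6181
P₀ = Σ Dₜ/(1+r)ᵗ + TV_4/(1+r)^4 = 220.7062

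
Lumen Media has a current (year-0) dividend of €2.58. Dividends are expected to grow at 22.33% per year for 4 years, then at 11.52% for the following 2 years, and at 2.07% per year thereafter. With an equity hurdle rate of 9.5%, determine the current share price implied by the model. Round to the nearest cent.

Three-stage DDM. Project D₁…D_6; terminal Gordon value at t=6 with g = 0.0207; discount at r = 0.095.
D_1 = 3.1561
D_2 = 3.8609
D_3 = 4.7230
D_4 = 5.7777
D_5 = 6.4432
D_6 = 7.1855
TV_6 = 7.3342/(0.095−0.0207) = 98.7112
P₀ = Σ Dₜ/(1+r)ᵗ + TV_6/(1+r)^6 = 79.2438

€79.24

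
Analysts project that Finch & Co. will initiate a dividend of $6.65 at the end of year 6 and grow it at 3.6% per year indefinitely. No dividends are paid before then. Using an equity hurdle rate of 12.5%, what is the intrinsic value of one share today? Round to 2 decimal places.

$41.46

Deferred-dividend DDM. At t=5 the remaining stream is a growing perpetuity with first payment D_6 = 6.65.
V_5 = D_6/(r−g) = 6.65/(0.125−0.036) = 74.7191
P₀ = V_5/(1+r)^5 = 74.7191/(1+0.125)^5 = 41.4638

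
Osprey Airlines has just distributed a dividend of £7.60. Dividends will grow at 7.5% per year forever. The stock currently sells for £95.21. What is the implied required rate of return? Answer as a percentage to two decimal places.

Rearranging the constant-growth DDM: r = D₁/P₀ + g.
D₁ = 7.60 × (1 + 0.075) = 8.1700.
r = 8.1700 / 95.21 + 0.075 = 0.08581 + 0.075 = 0.16081

16.08%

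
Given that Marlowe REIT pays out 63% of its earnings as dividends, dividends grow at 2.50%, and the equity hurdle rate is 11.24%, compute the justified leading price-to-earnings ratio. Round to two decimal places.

7.21

Justified leading P/E = b/(r−g) = 0.63/(0.1124−0.025) = 7.2082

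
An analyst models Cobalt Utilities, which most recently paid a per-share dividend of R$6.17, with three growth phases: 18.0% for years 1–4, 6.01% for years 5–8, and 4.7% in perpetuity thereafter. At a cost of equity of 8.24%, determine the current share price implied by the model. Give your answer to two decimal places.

R$301.03

Three-stage DDM. Project D₁…D_8; terminal Gordon value at t=8 with g = 0.047; discount at r = 0.0824.
D_1 = 7.2806
D_2 = 8.5911
D_3 = 10.1375
D_4 = 11.9623
D_5 = 12.6812
D_6 = 13.4433
D_7 = 14.2513
D_8 = 15.1078
TV_8 = 15.8178/(0.0824−0.047) = 446.8317
P₀ = Σ Dₜ/(1+r)ᵗ + TV_8/(1+r)^8 = 301.0290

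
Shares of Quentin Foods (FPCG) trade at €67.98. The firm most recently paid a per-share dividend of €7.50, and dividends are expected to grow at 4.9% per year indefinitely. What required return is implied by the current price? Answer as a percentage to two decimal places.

Rearranging the constant-growth DDM: r = D₁/P₀ + g.
D₁ = 7.50 × (1 + 0.049) = 7.8675.
r = 7.8675 / 67.98 + 0.049 = 0.11573 + 0.049 = 0.16473

16.47%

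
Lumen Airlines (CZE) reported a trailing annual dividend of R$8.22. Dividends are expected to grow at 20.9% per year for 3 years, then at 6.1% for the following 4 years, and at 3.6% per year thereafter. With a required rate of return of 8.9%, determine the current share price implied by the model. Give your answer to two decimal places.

R$270.79

Three-stage DDM. Project D₁…D_7; terminal Gordon value at t=7 with g = 0.036; discount at r = 0.089.
D_1 = 9.9380
D_2 = 12.0150
D_3 = 14.5262
D_4 = 15.4123
D_5 = 16.3524
D_6 = 17.3499
D_7 = 18.4082
TV_7 = 19.0709/(0.089−0.036) = 359.8290
P₀ = Σ Dₜ/(1+r)ᵗ + TV_7/(1+r)^7 = 270.7850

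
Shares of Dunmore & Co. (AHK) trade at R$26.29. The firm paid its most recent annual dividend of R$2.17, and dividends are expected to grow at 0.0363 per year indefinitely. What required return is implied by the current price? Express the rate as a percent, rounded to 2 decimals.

Rearranging the constant-growth DDM: r = D₁/P₀ + g.
D₁ = 2.17 × (1 + 0.0363) = 2.2488.
r = 2.2488 / 26.29 + 0.0363 = 0.08554 + 0.0363 = 0.12184

12.18%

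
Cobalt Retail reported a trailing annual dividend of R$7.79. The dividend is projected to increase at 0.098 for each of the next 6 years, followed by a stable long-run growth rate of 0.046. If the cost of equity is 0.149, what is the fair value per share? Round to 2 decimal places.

R$100.24

Two-stage DDM. Project D₁…D_6 at 0.098, terminal growth 0.046, discount at r = 0.149.
D_1 = 8.5534
D_2 = 9.3917
D_3 = 10.3120
D_4 = 11.3226
D_5 = 12.4322
D_6 = 13.6506
Terminal value at t=6: TV = D_7/(r−g) = 14.2785/(0.149−0.046) = 138.6264
P₀ = 8.5534/(1+0.149)^1 + 9.3917/(1+0.149)^2 + 10.3120/(1+0.149)^3 + 11.3226/(1+0.149)^4 + 12.4322/(1+0.149)^5 + 13.6506/(1+0.149)^6 + 138.6264/(1+0.149)^6 = 100.2384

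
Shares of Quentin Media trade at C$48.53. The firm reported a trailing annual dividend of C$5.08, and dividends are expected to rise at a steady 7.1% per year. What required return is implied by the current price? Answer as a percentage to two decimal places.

18.31%

Rearranging the constant-growth DDM: r = D₁/P₀ + g.
D₁ = 5.08 × (1 + 0.071) = 5.4407.
r = 5.4407 / 48.53 + 0.071 = 0.11211 + 0.071 = 0.18311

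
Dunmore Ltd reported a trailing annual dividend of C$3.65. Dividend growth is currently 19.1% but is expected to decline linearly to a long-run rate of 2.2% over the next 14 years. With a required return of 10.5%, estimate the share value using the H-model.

H-model: P₀ = D₀[(1+g_L) + H(g_S−g_L)]/(r−g_L), with H = 14/2 = 7.
P₀ = 3.65 × [(1+0.022) + 7×(0.191−0.022)] / (0.105−0.022)
   = 3.65 × 2.2050 / 0.083 = 96.9669

C$96.97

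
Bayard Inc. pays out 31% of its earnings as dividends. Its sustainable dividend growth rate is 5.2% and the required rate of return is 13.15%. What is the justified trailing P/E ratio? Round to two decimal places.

4.10

Justified trailing P/E = b(1+g)/(r−g) = 0.31×(1+0.052)/(0.1315−0.052) = 4.1021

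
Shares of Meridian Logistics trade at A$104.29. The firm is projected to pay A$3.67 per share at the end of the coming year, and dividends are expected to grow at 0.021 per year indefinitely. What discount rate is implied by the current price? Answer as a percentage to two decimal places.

Rearranging the constant-growth DDM: r = D₁/P₀ + g.
r = 3.6700 / 104.29 + 0.021 = 0.03519 + 0.021 = 0.05619

5.62%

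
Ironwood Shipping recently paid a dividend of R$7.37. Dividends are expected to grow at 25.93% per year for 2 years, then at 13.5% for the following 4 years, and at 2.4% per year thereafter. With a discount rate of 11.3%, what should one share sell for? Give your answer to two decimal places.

Three-stage DDM. Project D₁…D_6; terminal Gordon value at t=6 with g = 0.024; discount at r = 0.113.
D_1 = 9.2810
D_2 = 11.6876
D_3 = 13.2654
D_4 = 15.0563
D_5 = 17.0889
D_6 = 19.3959
TV_6 = 19.8614/(0.113−0.024) = 223.1615
P₀ = Σ Dₜ/(1+r)ᵗ + TV_6/(1+r)^6 = 174.8099

R$174.81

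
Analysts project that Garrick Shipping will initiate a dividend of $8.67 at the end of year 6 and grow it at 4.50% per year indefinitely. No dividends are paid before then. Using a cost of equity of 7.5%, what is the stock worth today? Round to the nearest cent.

$201.31

Deferred-dividend DDM. At t=5 the remaining stream is a growing perpetuity with first payment D_6 = 8.67.
V_5 = D_6/(r−g) = 8.67/(0.075−0.045) = 289.0000
P₀ = V_5/(1+r)^5 = 289.0000/(1+0.075)^5 = 201.3054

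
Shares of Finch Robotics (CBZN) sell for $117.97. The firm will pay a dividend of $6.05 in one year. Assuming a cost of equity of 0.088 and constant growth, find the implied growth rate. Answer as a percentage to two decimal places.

From P₀ = D₁/(r − g), the implied growth is g = r − D₁/P₀.
g = 0.088 − 6.05/117.97 = 0.088 − 0.05128 = 0.03672

3.67%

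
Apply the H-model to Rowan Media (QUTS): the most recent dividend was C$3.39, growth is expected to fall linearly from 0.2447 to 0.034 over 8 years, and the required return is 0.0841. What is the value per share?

H-model: P₀ = D₀[(1+g_L) + H(g_S−g_L)]/(r−g_L), with H = 8/2 = 4.
P₀ = 3.39 × [(1+0.034) + 4×(0.2447−0.034)] / (0.0841−0.034)
   = 3.39 × 1.8768 / 0.0501 = 126.9931

C$126.99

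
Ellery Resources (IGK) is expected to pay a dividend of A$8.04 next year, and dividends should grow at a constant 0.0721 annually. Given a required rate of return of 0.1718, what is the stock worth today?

Gordon growth model: P₀ = D₁/(r − g), with D₁ = 8.04 given directly.
P₀ = 8.0400 / (0.1718 − 0.0721) = 8.0400 / 0.0997 = 80.6419

A$80.64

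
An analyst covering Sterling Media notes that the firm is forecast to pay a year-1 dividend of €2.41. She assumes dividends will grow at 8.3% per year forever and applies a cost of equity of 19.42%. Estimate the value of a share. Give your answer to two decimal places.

€21.67

Gordon growth model: P₀ = D₁/(r − g), with D₁ = 2.41 given directly.
P₀ = 2.4100 / (0.1942 − 0.083) = 2.4100 / 0.1112 = 21.6727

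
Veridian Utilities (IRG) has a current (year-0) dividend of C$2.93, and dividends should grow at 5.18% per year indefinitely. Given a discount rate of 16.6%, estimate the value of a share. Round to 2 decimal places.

C$26.99

Gordon growth model: P₀ = D₁/(r − g). D₁ = 2.93 × (1 + 0.0518) = 3.0818.
P₀ = 3.0818 / (0.166 − 0.0518) = 3.0818 / 0.1142 = 26.9858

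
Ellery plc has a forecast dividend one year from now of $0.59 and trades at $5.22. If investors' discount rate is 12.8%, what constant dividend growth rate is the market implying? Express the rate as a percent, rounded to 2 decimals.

1.50%

From P₀ = D₁/(r − g), the implied growth is g = r − D₁/P₀.
g = 0.128 − 0.59/5.22 = 0.128 − 0.11303 = 0.01497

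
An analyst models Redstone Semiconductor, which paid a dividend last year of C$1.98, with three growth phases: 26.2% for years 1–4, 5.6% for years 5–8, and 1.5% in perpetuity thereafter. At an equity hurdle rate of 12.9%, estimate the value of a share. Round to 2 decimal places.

C$42.10

Three-stage DDM. Project D₁…D_8; terminal Gordon value at t=8 with g = 0.015; discount at r = 0.129.
D_1 = 2.4988
D_2 = 3.1534
D_3 = 3.9796
D_4 = 5.0223
D_5 = 5.3035
D_6 = 5.6005
D_7 = 5.9142
D_8 = 6.2454
TV_8 = 6.3391/(0.129−0.015) = 55.6057
P₀ = Σ Dₜ/(1+r)ᵗ + TV_8/(1+r)^8 = 42.1003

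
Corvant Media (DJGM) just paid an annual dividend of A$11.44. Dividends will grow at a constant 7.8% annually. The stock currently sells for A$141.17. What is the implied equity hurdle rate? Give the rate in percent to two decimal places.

16.54%

Rearranging the constant-growth DDM: r = D₁/P₀ + g.
D₁ = 11.44 × (1 + 0.078) = 12.3323.
r = 12.3323 / 141.17 + 0.078 = 0.08736 + 0.078 = 0.16536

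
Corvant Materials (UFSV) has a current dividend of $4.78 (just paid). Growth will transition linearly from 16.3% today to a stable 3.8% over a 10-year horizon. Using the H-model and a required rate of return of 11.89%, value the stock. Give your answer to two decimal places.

$98.26

H-model: P₀ = D₀[(1+g_L) + H(g_S−g_L)]/(r−g_L), with H = 10/2 = 5.
P₀ = 4.78 × [(1+0.038) + 5×(0.163−0.038)] / (0.1189−0.038)
   = 4.78 × 1.6630 / 0.0809 = 98.2588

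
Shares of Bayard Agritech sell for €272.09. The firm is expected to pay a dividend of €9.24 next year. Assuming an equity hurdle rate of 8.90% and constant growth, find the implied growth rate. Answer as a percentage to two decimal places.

From P₀ = D₁/(r − g), the implied growth is g = r − D₁/P₀.
g = 0.089 − 9.24/272.09 = 0.089 − 0.03396 = 0.05504

5.50%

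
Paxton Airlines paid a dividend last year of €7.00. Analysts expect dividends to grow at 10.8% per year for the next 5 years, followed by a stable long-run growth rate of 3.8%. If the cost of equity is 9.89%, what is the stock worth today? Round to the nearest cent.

€160.21

Two-stage DDM. Project D₁…D_5 at 0.108, terminal growth 0.038, discount at r = 0.0989.
D_1 = 7.7560
D_2 = 8.5936
D_3 = 9.5218
D_4 = 10.5501
D_5 = 11.6895
Terminal value at t=5: TV = D_6/(r−g) = 12.1337/(0.0989−0.038) = 199.2402
P₀ = 7.7560/(1+0.0989)^1 + 8.5936/(1+0.0989)^2 + 9.5218/(1+0.0989)^3 + 10.5501/(1+0.0989)^4 + 11.6895/(1+0.0989)^5 + 199.2402/(1+0.0989)^5 = 160.2121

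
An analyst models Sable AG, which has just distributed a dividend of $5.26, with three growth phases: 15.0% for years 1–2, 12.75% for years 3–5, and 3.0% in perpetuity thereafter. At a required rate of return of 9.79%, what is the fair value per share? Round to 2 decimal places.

Three-stage DDM. Project D₁…D_5; terminal Gordon value at t=5 with g = 0.03; discount at r = 0.0979.
D_1 = 6.0490
D_2 = 6.9563
D_3 = 7.8433
D_4 = 8.8433
D_5 = 9.9708
TV_5 = 10.2699/(0.0979−0.03) = 151.2511
P₀ = Σ Dₜ/(1+r)ᵗ + TV_5/(1+r)^5 = 124.3610

$124.36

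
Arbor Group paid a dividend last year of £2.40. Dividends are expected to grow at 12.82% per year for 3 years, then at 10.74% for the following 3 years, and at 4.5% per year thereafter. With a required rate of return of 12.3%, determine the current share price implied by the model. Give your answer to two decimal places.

£45.63

Three-stage DDM. Project D₁…D_6; terminal Gordon value at t=6 with g = 0.045; discount at r = 0.123.
D_1 = 2.7077
D_2 = 3.0548
D_3 = 3.4464
D_4 = 3.8166
D_5 = 4.2265
D_6 = 4.6804
TV_6 = 4.8910/(0.123−0.045) = 62.7054
P₀ = Σ Dₜ/(1+r)ᵗ + TV_6/(1+r)^6 = 45.6291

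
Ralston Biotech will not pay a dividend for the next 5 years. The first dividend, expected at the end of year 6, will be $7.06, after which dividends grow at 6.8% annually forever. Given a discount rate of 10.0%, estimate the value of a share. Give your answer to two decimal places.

$136.99

Deferred-dividend DDM. At t=5 the remaining stream is a growing perpetuity with first payment D_6 = 7.06.
V_5 = D_6/(r−g) = 7.06/(0.1−0.068) = 220.6250
P₀ = V_5/(1+r)^5 = 220.6250/(1+0.1)^5 = 136.9908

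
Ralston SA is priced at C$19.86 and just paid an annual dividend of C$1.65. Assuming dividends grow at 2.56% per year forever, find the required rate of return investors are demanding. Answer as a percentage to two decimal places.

11.08%

Rearranging the constant-growth DDM: r = D₁/P₀ + g.
D₁ = 1.65 × (1 + 0.0256) = 1.6922.
r = 1.6922 / 19.86 + 0.0256 = 0.08521 + 0.0256 = 0.11081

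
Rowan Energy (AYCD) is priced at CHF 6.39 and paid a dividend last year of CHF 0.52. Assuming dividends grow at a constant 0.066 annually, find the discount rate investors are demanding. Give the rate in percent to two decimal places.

Rearranging the constant-growth DDM: r = D₁/P₀ + g.
D₁ = 0.52 × (1 + 0.066) = 0.5543.
r = 0.5543 / 6.39 + 0.066 = 0.08675 + 0.066 = 0.15275

15.27%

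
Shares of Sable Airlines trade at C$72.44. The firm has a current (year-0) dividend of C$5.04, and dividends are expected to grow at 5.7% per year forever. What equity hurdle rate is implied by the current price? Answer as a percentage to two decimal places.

Rearranging the constant-growth DDM: r = D₁/P₀ + g.
D₁ = 5.04 × (1 + 0.057) = 5.3273.
r = 5.3273 / 72.44 + 0.057 = 0.07354 + 0.057 = 0.13054

13.05%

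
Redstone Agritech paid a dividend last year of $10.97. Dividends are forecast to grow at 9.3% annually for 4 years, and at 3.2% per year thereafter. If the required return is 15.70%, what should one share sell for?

Two-stage DDM. Project D₁…D_4 at 0.093, terminal growth 0.032, discount at r = 0.157.
D_1 = 11.9902
D_2 = 13.1053
D_3 = 14.3241
D_4 = 15.6562
Terminal value at t=4: TV = D_5/(r−g) = 16.1572/(0.157−0.032) = 129.2579
P₀ = 11.9902/(1+0.157)^1 + 13.1053/(1+0.157)^2 + 14.3241/(1+0.157)^3 + 15.6562/(1+0.157)^4 + 129.2579/(1+0.157)^4 = 110.2696

$110.27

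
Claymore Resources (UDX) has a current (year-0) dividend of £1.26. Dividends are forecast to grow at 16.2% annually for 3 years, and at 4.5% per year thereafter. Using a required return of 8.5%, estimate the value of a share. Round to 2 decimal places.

£44.78

Two-stage DDM. Project D₁…D_3 at 0.162, terminal growth 0.045, discount at r = 0.085.
D_1 = 1.4641
D_2 = 1.7013
D_3 = 1.9769
Terminal value at t=3: TV = D_4/(r−g) = 2.0659/(0.085−0.045) = 51.6470
P₀ = 1.4641/(1+0.085)^1 + 1.7013/(1+0.085)^2 + 1.9769/(1+0.085)^3 + 51.6470/(1+0.085)^3 = 44.7772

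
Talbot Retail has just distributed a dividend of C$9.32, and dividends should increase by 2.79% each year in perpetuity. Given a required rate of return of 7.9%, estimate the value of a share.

C$187.48

Gordon growth model: P₀ = D₁/(r − g). D₁ = 9.32 × (1 + 0.0279) = 9.5800.
P₀ = 9.5800 / (0.079 − 0.0279) = 9.5800 / 0.0511 = 187.4761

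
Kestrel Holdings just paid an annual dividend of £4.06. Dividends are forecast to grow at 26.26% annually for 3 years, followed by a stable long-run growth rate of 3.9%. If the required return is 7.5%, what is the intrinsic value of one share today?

Two-stage DDM. Project D₁…D_3 at 0.2626, terminal growth 0.039, discount at r = 0.075.
D_1 = 5.1262
D_2 = 6.4723
D_3 = 8.1719
Terminal value at t=3: TV = D_4/(r−g) = 8.4906/(0.075−0.039) = 235.8503
P₀ = 5.1262/(1+0.075)^1 + 6.4723/(1+0.075)^2 + 8.1719/(1+0.075)^3 + 235.8503/(1+0.075)^3 = 206.7975

£206.80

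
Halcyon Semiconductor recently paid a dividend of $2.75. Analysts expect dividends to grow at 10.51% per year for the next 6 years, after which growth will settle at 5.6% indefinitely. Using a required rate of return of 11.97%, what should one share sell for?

$57.90

Two-stage DDM. Project D₁…D_6 at 0.1051, terminal growth 0.056, discount at r = 0.1197.
D_1 = 3.0390
D_2 = 3.3584
D_3 = 3.7114
D_4 = 4.1015
D_5 = 4.5325
D_6 = 5.0089
Terminal value at t=6: TV = D_7/(r−g) = 5.2894/(0.1197−0.056) = 83.0360
P₀ = 3.0390/(1+0.1197)^1 + 3.3584/(1+0.1197)^2 + 3.7114/(1+0.1197)^3 + 4.1015/(1+0.1197)^4 + 4.5325/(1+0.1197)^5 + 5.0089/(1+0.1197)^6 + 83.0360/(1+0.1197)^6 = 57.8995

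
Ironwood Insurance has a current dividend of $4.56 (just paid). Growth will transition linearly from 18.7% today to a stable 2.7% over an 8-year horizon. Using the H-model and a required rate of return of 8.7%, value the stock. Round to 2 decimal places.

$126.69

H-model: P₀ = D₀[(1+g_L) + H(g_S−g_L)]/(r−g_L), with H = 8/2 = 4.
P₀ = 4.56 × [(1+0.027) + 4×(0.187−0.027)] / (0.087−0.027)
   = 4.56 × 1.6670 / 0.06 = 126.6920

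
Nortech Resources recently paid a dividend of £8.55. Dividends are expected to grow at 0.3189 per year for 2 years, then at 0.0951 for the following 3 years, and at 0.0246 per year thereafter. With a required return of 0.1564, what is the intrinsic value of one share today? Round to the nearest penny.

Three-stage DDM. Project D₁…D_5; terminal Gordon value at t=5 with g = 0.0246; discount at r = 0.1564.
D_1 = 11.2766
D_2 = 14.8727
D_3 = 16.2871
D_4 = 17.8360
D_5 = 19.5322
TV_5 = 20.0127/(0.1564−0.0246) = 151.8414
P₀ = Σ Dₜ/(1+r)ᵗ + TV_5/(1+r)^5 = 124.2505

£124.25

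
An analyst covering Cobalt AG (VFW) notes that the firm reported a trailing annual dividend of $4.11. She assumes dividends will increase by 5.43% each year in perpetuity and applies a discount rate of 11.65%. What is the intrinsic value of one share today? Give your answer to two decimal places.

$69.67

Gordon growth model: P₀ = D₁/(r − g). D₁ = 4.11 × (1 + 0.0543) = 4.3332.
P₀ = 4.3332 / (0.1165 − 0.0543) = 4.3332 / 0.0622 = 69.6652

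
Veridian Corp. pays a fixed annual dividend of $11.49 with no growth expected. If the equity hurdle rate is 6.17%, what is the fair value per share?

$186.22

Zero-growth DDM (perpetuity): P₀ = D/r = 11.49 / 0.0617 = 186.2237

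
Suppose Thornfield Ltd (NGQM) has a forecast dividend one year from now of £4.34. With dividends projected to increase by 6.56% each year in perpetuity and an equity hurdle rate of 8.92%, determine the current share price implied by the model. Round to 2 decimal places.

Gordon growth model: P₀ = D₁/(r − g), with D₁ = 4.34 given directly.
P₀ = 4.3400 / (0.0892 − 0.0656) = 4.3400 / 0.0236 = 183.8983

£183.90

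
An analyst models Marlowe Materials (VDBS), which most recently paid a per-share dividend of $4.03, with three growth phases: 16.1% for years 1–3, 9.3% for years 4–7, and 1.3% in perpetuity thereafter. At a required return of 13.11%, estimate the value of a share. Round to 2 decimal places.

Three-stage DDM. Project D₁…D_7; terminal Gordon value at t=7 with g = 0.013; discount at r = 0.1311.
D_1 = 4.6788
D_2 = 5.4321
D_3 = 6.3067
D_4 = 6.8932
D_5 = 7.5343
D_6 = 8.2350
D_7 = 9.0008
TV_7 = 9.1178/(0.1311−0.013) = 77.2044
P₀ = Σ Dₜ/(1+r)ᵗ + TV_7/(1+r)^7 = 61.3474

$61.35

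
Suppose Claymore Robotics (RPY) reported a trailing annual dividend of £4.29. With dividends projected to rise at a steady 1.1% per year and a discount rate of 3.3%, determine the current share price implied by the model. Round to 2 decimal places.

Gordon growth model: P₀ = D₁/(r − g). D₁ = 4.29 × (1 + 0.011) = 4.3372.
P₀ = 4.3372 / (0.033 − 0.011) = 4.3372 / 0.022 = 197.1450

£197.14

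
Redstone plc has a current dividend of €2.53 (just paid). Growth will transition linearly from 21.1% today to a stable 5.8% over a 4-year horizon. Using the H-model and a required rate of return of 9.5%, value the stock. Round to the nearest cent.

€93.27

H-model: P₀ = D₀[(1+g_L) + H(g_S−g_L)]/(r−g_L), with H = 4/2 = 2.
P₀ = 2.53 × [(1+0.058) + 2×(0.211−0.058)] / (0.095−0.058)
   = 2.53 × 1.3640 / 0.037 = 93.2681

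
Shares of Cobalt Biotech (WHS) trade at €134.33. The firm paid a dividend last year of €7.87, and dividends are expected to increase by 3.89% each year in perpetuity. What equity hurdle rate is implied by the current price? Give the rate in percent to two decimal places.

9.98%

Rearranging the constant-growth DDM: r = D₁/P₀ + g.
D₁ = 7.87 × (1 + 0.0389) = 8.1761.
r = 8.1761 / 134.33 + 0.0389 = 0.06087 + 0.0389 = 0.09977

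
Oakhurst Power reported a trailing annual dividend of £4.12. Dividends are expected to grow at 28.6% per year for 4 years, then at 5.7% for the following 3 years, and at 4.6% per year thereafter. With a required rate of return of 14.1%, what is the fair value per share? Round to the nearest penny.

Three-stage DDM. Project D₁…D_7; terminal Gordon value at t=7 with g = 0.046; discount at r = 0.141.
D_1 = 5.2983
D_2 = 6.8136
D_3 = 8.7623
D_4 = 11.2684
D_5 = 11.9107
D_6 = 12.5896
D_7 = 13.3072
TV_7 = 13.9193/(0.141−0.046) = 146.5191
P₀ = Σ Dₜ/(1+r)ᵗ + TV_7/(1+r)^7 = 97.7707

£97.77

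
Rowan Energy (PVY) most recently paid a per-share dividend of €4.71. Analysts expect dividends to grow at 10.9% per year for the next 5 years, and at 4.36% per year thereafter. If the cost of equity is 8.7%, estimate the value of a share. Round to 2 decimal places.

€150.21

Two-stage DDM. Project D₁…D_5 at 0.109, terminal growth 0.0436, discount at r = 0.087.
D_1 = 5.2234
D_2 = 5.7927
D_3 = 6.4241
D_4 = 7.1244
D_5 = 7.9009
Terminal value at t=5: TV = D_6/(r−g) = 8.2454/(0.087−0.0436) = 189.9866
P₀ = 5.2234/(1+0.087)^1 + 5.7927/(1+0.087)^2 + 6.4241/(1+0.087)^3 + 7.1244/(1+0.087)^4 + 7.9009/(1+0.087)^5 + 189.9866/(1+0.087)^5 = 150.2107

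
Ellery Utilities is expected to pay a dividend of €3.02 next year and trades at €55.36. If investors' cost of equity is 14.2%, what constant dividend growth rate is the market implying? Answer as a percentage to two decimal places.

From P₀ = D₁/(r − g), the implied growth is g = r − D₁/P₀.
g = 0.142 − 3.02/55.36 = 0.142 − 0.05455 = 0.08745

8.74%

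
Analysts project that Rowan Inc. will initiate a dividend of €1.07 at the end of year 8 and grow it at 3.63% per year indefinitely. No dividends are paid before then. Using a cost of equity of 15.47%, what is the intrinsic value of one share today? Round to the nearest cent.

€3.30

Deferred-dividend DDM. At t=7 the remaining stream is a growing perpetuity with first payment D_8 = 1.07.
V_7 = D_8/(r−g) = 1.07/(0.1547−0.0363) = 9.0372
P₀ = V_7/(1+r)^7 = 9.0372/(1+0.1547)^7 = 3.3018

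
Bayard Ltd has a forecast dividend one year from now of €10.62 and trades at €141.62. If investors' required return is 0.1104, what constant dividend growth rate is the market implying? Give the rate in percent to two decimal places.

3.54%

From P₀ = D₁/(r − g), the implied growth is g = r − D₁/P₀.
g = 0.1104 − 10.62/141.62 = 0.1104 − 0.07499 = 0.03541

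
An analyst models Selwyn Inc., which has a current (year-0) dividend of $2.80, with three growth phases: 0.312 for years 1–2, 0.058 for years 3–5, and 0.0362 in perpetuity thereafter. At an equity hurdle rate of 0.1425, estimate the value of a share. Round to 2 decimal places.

Three-stage DDM. Project D₁…D_5; terminal Gordon value at t=5 with g = 0.0362; discount at r = 0.1425.
D_1 = 3.6736
D_2 = 4.8198
D_3 = 5.0993
D_4 = 5.3951
D_5 = 5.7080
TV_5 = 5.9146/(0.1425−0.0362) = 55.6408
P₀ = Σ Dₜ/(1+r)ᵗ + TV_5/(1+r)^5 = 45.0092

$45.01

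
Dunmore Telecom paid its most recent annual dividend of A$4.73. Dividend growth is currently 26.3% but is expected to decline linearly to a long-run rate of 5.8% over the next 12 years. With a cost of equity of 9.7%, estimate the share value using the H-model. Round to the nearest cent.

H-model: P₀ = D₀[(1+g_L) + H(g_S−g_L)]/(r−g_L), with H = 12/2 = 6.
P₀ = 4.73 × [(1+0.058) + 6×(0.263−0.058)] / (0.097−0.058)
   = 4.73 × 2.2880 / 0.039 = 277.4933

A$277.49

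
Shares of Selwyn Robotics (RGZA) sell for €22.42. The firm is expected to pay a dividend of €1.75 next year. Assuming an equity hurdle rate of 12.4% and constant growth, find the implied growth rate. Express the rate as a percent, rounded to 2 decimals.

From P₀ = D₁/(r − g), the implied growth is g = r − D₁/P₀.
g = 0.124 − 1.75/22.42 = 0.124 − 0.07806 = 0.04594

4.59%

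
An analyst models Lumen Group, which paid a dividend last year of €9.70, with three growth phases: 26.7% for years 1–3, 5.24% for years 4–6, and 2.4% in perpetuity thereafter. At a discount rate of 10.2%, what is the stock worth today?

€247.64

Three-stage DDM. Project D₁…D_6; terminal Gordon value at t=6 with g = 0.024; discount at r = 0.102.
D_1 = 12.2899
D_2 = 15.5713
D_3 = 19.7288
D_4 = 20.7626
D_5 = 21.8506
D_6 = 22.9956
TV_6 = 23.5475/(0.102−0.024) = 301.8905
P₀ = Σ Dₜ/(1+r)ᵗ + TV_6/(1+r)^6 = 247.6416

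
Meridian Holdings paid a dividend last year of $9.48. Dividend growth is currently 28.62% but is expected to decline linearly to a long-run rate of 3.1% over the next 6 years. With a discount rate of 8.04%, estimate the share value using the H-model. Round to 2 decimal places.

H-model: P₀ = D₀[(1+g_L) + H(g_S−g_L)]/(r−g_L), with H = 6/2 = 3.
P₀ = 9.48 × [(1+0.031) + 3×(0.2862−0.031)] / (0.0804−0.031)
   = 9.48 × 1.7966 / 0.0494 = 344.7726

$344.77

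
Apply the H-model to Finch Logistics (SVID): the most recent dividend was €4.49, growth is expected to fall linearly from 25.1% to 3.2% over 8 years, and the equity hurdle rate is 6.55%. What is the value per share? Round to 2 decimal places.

€255.73

H-model: P₀ = D₀[(1+g_L) + H(g_S−g_L)]/(r−g_L), with H = 8/2 = 4.
P₀ = 4.49 × [(1+0.032) + 4×(0.251−0.032)] / (0.0655−0.032)
   = 4.49 × 1.9080 / 0.0335 = 255.7290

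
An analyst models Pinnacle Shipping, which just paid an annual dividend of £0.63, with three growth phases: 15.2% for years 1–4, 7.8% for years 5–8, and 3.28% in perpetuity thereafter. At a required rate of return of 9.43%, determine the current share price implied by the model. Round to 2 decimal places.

Three-stage DDM. Project D₁…D_8; terminal Gordon value at t=8 with g = 0.0328; discount at r = 0.0943.
D_1 = 0.7258
D_2 = 0.8361
D_3 = 0.9632
D_4 = 1.1096
D_5 = 1.1961
D_6 = 1.2894
D_7 = 1.3900
D_8 = 1.4984
TV_8 = 1.5475/(0.0943−0.0328) = 25.1632
P₀ = Σ Dₜ/(1+r)ᵗ + TV_8/(1+r)^8 = 18.0887

£18.09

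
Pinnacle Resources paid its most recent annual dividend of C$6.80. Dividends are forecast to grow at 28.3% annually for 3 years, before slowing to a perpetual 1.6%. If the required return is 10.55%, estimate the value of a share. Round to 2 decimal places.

Two-stage DDM. Project D₁…D_3 at 0.283, terminal growth 0.016, discount at r = 0.1055.
D_1 = 8.7244
D_2 = 11.1934
D_3 = 14.3611
Terminal value at t=3: TV = D_4/(r−g) = 14.5909/(0.1055−0.016) = 163.0270
P₀ = 8.7244/(1+0.1055)^1 + 11.1934/(1+0.1055)^2 + 14.3611/(1+0.1055)^3 + 163.0270/(1+0.1055)^3 = 148.3458

C$148.35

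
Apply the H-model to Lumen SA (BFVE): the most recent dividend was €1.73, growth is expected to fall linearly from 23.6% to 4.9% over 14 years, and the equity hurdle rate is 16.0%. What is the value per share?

€36.75

H-model: P₀ = D₀[(1+g_L) + H(g_S−g_L)]/(r−g_L), with H = 14/2 = 7.
P₀ = 1.73 × [(1+0.049) + 7×(0.236−0.049)] / (0.16−0.049)
   = 1.73 × 2.3580 / 0.111 = 36.7508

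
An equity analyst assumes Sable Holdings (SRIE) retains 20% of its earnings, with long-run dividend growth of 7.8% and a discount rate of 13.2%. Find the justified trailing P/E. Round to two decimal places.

Payout ratio b = 1 − 0.20 = 0.80.
Justified trailing P/E = b(1+g)/(r−g) = 0.80×(1+0.078)/(0.132−0.078) = 15.9704

15.97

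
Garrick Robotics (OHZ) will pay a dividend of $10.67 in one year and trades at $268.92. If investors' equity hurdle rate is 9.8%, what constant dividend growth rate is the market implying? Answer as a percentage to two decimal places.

From P₀ = D₁/(r − g), the implied growth is g = r − D₁/P₀.
g = 0.098 − 10.67/268.92 = 0.098 − 0.03968 = 0.05832

5.83%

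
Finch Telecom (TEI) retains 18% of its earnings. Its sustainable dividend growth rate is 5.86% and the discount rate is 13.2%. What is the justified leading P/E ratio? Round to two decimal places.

11.17

Payout ratio b = 1 − 0.18 = 0.82.
Justified leading P/E = b/(r−g) = 0.82/(0.132−0.0586) = 11.1717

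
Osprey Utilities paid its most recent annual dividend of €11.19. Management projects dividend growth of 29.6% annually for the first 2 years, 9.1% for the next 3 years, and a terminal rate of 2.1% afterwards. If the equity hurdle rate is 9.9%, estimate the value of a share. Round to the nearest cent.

Three-stage DDM. Project D₁…D_5; terminal Gordon value at t=5 with g = 0.021; discount at r = 0.099.
D_1 = 14.5022
D_2 = 18.7949
D_3 = 20.5052
D_4 = 22.3712
D_5 = 24.4070
TV_5 = 24.9195/(0.099−0.021) = 319.4813
P₀ = Σ Dₜ/(1+r)ᵗ + TV_5/(1+r)^5 = 274.0414

€274.04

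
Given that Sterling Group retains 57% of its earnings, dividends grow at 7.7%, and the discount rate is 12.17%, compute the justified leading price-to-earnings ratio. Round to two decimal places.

Payout ratio b = 1 − 0.57 = 0.43.
Justified leading P/E = b/(r−g) = 0.43/(0.1217−0.077) = 9.6197

9.62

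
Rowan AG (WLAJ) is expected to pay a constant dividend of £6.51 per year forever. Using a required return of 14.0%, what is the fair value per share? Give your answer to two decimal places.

Zero-growth DDM (perpetuity): P₀ = D/r = 6.51 / 0.14 = 46.5000

£46.50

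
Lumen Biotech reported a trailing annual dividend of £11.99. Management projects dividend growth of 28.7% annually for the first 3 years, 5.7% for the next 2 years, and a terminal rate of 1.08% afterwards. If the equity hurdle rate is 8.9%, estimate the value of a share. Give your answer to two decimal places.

£329.57

Three-stage DDM. Project D₁…D_5; terminal Gordon value at t=5 with g = 0.0108; discount at r = 0.089.
D_1 = 15.4311
D_2 = 19.8599
D_3 = 25.5596
D_4 = 27.0165
D_5 = 28.5565
TV_5 = 28.8649/(0.089−0.0108) = 369.1163
P₀ = Σ Dₜ/(1+r)ᵗ + TV_5/(1+r)^5 = 329.5660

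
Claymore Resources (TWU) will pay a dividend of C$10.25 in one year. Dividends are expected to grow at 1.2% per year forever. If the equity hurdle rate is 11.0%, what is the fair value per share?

C$104.59

Gordon growth model: P₀ = D₁/(r − g), with D₁ = 10.25 given directly.
P₀ = 10.2500 / (0.11 − 0.012) = 10.2500 / 0.098 = 104.5918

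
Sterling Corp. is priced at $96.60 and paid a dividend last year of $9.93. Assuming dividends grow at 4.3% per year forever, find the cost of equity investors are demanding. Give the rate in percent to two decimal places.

Rearranging the constant-growth DDM: r = D₁/P₀ + g.
D₁ = 9.93 × (1 + 0.043) = 10.3570.
r = 10.3570 / 96.60 + 0.043 = 0.10722 + 0.043 = 0.15022

15.02%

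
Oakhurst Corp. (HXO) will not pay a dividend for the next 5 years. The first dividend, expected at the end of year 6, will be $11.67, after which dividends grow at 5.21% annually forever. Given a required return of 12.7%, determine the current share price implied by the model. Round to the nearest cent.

Deferred-dividend DDM. At t=5 the remaining stream is a growing perpetuity with first payment D_6 = 11.67.
V_5 = D_6/(r−g) = 11.67/(0.127−0.0521) = 155.8077
P₀ = V_5/(1+r)^5 = 155.8077/(1+0.127)^5 = 85.6978

$85.70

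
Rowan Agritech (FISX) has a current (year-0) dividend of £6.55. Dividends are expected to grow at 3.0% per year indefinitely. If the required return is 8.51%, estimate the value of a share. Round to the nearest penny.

£122.44

Gordon growth model: P₀ = D₁/(r − g). D₁ = 6.55 × (1 + 0.03) = 6.7465.
P₀ = 6.7465 / (0.0851 − 0.03) = 6.7465 / 0.0551 = 122.4410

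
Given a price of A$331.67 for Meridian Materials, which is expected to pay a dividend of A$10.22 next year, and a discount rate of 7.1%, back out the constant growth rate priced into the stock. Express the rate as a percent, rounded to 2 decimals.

4.02%

From P₀ = D₁/(r − g), the implied growth is g = r − D₁/P₀.
g = 0.071 − 10.22/331.67 = 0.071 − 0.03081 = 0.04019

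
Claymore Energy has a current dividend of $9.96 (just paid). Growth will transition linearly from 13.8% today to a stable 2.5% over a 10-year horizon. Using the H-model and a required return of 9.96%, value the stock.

$212.28

H-model: P₀ = D₀[(1+g_L) + H(g_S−g_L)]/(r−g_L), with H = 10/2 = 5.
P₀ = 9.96 × [(1+0.025) + 5×(0.138−0.025)] / (0.0996−0.025)
   = 9.96 × 1.5900 / 0.0746 = 212.2842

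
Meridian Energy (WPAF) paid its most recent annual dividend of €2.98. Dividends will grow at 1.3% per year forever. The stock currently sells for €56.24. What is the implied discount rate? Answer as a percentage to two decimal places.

Rearranging the constant-growth DDM: r = D₁/P₀ + g.
D₁ = 2.98 × (1 + 0.013) = 3.0187.
r = 3.0187 / 56.24 + 0.013 = 0.05368 + 0.013 = 0.06668

6.67%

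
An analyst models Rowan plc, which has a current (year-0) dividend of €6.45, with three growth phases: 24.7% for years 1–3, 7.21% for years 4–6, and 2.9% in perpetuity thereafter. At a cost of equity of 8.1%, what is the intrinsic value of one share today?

€246.27

Three-stage DDM. Project D₁…D_6; terminal Gordon value at t=6 with g = 0.029; discount at r = 0.081.
D_1 = 8.0431
D_2 = 10.0298
D_3 = 12.5072
D_4 = 13.4089
D_5 = 14.3757
D_6 = 15.4122
TV_6 = 15.8592/(0.081−0.029) = 304.9840
P₀ = Σ Dₜ/(1+r)ᵗ + TV_6/(1+r)^6 = 246.2687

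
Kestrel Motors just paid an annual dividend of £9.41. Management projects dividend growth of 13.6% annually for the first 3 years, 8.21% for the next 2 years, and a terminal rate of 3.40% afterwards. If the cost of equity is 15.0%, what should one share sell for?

£115.70

Three-stage DDM. Project D₁…D_5; terminal Gordon value at t=5 with g = 0.034; discount at r = 0.15.
D_1 = 10.6898
D_2 = 12.1436
D_3 = 13.7951
D_4 = 14.9277
D_5 = 16.1532
TV_5 = 16.7024/(0.15−0.034) = 143.9866
P₀ = Σ Dₜ/(1+r)ᵗ + TV_5/(1+r)^5 = 115.7009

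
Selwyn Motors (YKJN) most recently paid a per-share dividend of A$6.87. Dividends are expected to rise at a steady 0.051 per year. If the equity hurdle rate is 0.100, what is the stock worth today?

A$147.35

Gordon growth model: P₀ = D₁/(r − g). D₁ = 6.87 × (1 + 0.051) = 7.2204.
P₀ = 7.2204 / (0.1 − 0.051) = 7.2204 / 0.049 = 147.3545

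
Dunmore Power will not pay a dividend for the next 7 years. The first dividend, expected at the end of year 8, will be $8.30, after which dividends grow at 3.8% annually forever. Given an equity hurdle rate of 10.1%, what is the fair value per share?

Deferred-dividend DDM. At t=7 the remaining stream is a growing perpetuity with first payment D_8 = 8.30.
V_7 = D_8/(r−g) = 8.30/(0.101−0.038) = 131.7460
P₀ = V_7/(1+r)^7 = 131.7460/(1+0.101)^7 = 67.1779

$67.18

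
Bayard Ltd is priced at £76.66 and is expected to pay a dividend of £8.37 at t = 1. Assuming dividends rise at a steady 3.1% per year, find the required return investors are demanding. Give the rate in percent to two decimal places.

Rearranging the constant-growth DDM: r = D₁/P₀ + g.
r = 8.3700 / 76.66 + 0.031 = 0.10918 + 0.031 = 0.14018

14.02%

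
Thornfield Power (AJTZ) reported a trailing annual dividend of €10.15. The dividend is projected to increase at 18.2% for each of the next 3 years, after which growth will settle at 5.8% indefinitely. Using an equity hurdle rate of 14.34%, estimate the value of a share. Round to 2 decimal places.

Two-stage DDM. Project D₁…D_3 at 0.182, terminal growth 0.058, discount at r = 0.1434.
D_1 = 11.9973
D_2 = 14.1808
D_3 = 16.7617
Terminal value at t=3: TV = D_4/(r−g) = 17.7339/(0.1434−0.058) = 207.6569
P₀ = 11.9973/(1+0.1434)^1 + 14.1808/(1+0.1434)^2 + 16.7617/(1+0.1434)^3 + 207.6569/(1+0.1434)^3 = 171.4684

€171.47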